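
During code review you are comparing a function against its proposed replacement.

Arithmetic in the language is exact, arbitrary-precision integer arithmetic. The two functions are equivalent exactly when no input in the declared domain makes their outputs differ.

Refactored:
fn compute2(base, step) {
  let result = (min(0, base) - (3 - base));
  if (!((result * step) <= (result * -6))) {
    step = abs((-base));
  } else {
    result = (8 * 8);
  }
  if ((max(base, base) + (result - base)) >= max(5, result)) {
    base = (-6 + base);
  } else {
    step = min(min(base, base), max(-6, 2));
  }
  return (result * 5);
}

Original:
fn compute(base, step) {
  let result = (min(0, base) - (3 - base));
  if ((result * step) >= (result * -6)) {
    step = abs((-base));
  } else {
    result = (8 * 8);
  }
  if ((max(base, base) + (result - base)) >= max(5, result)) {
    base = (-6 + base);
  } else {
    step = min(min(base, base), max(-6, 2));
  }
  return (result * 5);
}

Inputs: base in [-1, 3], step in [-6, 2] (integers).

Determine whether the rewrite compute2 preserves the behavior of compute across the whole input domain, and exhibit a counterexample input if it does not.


Run the pair on base=-1, step=-6.
compute: result becomes -5; next ((result * step) >= (result * -6)) evaluates to true; next step becomes 1; next ((max(base, base) + (result - base)) >= max(5, result)) evaluates to false; next step becomes -1; next final value -25
compute2: result becomes -5; next (!((result * step) <= (result * -6))) evaluates to false; next result becomes 64; next ((max(base, base) + (result - base)) >= max(5, result)) evaluates to true; next base becomes -7; next final value 320
-25 != 320, so the rewrite changes behavior.
verdict: not equivalent; witness: base=-1, step=-6


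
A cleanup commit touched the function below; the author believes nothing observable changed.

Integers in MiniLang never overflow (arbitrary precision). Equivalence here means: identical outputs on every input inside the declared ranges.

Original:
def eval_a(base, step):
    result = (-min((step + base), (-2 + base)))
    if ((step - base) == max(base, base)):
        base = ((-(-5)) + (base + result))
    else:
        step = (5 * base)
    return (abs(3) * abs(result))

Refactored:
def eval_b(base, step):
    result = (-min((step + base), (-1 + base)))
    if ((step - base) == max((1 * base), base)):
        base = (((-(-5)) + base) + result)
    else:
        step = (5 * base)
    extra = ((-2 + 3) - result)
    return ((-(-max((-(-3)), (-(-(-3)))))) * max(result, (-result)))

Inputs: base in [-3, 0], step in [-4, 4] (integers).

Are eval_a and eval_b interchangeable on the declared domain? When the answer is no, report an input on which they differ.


At base=-3, step=-1: eval_a gives 15, eval_b gives 12.
verdict: not equivalent; witness: base=-3, step=-1


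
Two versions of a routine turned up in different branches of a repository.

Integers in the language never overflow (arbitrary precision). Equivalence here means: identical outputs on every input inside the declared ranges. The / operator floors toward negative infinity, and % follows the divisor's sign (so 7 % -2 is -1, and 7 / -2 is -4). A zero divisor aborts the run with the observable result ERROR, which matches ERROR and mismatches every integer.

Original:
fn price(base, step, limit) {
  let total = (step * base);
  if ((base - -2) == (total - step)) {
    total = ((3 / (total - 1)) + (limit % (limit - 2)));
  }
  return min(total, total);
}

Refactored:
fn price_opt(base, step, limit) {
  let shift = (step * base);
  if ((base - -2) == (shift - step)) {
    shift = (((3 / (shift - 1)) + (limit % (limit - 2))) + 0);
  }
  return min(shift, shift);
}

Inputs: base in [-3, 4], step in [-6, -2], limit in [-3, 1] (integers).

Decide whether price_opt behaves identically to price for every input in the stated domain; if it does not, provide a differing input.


The two versions differ — the changes include local variable names differ; and constant usage differs; and arithmetic usage differs.
One worked example (base=-3, step=-5, limit=1) — price: total := 15 | ((base - -2) == (total - step)): false | result 15; price_opt: shift := 15 | ((base - -2) == (shift - step)): false | result 15; agreement on 15.
Every one of the 200 inputs gives matching results.
verdict: equivalent


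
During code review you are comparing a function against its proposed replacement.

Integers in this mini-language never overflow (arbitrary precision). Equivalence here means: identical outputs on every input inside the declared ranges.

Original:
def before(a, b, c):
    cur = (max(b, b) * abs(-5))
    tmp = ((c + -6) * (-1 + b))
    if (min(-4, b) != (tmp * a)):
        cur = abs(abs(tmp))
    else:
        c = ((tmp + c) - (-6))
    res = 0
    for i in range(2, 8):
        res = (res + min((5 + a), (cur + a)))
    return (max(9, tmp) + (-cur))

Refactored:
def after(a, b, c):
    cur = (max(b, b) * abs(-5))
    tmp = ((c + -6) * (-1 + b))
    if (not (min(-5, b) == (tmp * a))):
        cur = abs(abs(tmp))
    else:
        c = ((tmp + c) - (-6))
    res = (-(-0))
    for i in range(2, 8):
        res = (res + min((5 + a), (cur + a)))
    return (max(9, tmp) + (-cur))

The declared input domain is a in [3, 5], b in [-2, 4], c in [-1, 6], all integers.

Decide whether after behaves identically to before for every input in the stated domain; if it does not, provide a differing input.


Take a=4, b=2, c=5.
before: cur becomes 10; next tmp becomes -1; next (min(-4, b) != (tmp * a)) evaluates to false; next c becomes 10; next res becomes 0; next at i=2:; next res becomes 9; next at i=3:; next res becomes 18; next at i=4:; next res becomes 27; next at i=5:; next res becomes 36; next at i=6:; next res becomes 45; next at i=7:; next res becomes 54; next final value -1
after: cur becomes 10; next tmp becomes -1; next (not (min(-5, b) == (tmp * a))) evaluates to true; next cur becomes 1; next res becomes 0; next at i=2:; next res becomes 5; next at i=3:; next res becomes 10; next at i=4:; next res becomes 15; next at i=5:; next res becomes 20; next at i=6:; next res becomes 25; next at i=7:; next res becomes 30; next final value 8
-1 != 8, so the rewrite changes behavior.
verdict: not equivalent; witness: a=4, b=2, c=5


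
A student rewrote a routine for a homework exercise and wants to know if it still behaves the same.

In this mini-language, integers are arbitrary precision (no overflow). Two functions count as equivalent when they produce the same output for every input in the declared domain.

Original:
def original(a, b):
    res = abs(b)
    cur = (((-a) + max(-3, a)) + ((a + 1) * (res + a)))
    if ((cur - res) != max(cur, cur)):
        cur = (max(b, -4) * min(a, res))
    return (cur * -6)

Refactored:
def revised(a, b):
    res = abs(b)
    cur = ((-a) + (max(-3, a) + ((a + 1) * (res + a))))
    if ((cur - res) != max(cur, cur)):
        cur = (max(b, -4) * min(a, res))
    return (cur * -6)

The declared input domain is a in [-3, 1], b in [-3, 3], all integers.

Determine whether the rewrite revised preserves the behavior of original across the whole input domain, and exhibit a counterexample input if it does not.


The two versions differ — the changes include same computation, different form.
Tracing a=-1, b=0: original: res becomes 0; next cur becomes 0; next ((cur - res) != max(cur, cur)) evaluates to false; next final value 0 | revised: res becomes 0; next cur becomes 0; next ((cur - res) != max(cur, cur)) evaluates to false; next final value 0 — matching result 0.
An exhaustive pass over the 35 declared inputs shows identical outputs.
verdict: equivalent


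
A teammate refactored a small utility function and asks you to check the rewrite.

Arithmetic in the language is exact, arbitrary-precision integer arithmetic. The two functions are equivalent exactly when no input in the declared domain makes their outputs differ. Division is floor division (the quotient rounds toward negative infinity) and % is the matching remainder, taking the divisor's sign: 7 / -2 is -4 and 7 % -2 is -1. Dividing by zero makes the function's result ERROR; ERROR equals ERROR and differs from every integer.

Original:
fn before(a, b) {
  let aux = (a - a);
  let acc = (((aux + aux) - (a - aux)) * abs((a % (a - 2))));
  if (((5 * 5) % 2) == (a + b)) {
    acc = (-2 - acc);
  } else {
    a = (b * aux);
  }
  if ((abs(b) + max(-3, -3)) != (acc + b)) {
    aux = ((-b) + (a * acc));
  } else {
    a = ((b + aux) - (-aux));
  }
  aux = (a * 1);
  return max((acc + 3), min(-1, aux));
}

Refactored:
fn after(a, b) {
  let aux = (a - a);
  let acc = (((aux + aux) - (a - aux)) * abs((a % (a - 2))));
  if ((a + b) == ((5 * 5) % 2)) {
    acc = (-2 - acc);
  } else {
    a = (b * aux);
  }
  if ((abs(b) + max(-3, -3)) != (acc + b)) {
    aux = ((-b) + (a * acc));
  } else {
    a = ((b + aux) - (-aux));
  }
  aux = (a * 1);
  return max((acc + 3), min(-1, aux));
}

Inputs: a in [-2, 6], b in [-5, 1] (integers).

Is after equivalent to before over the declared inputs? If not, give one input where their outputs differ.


Changes here: same computation, different form; the full 63-point sweep finds no disagreement.
verdict: equivalent


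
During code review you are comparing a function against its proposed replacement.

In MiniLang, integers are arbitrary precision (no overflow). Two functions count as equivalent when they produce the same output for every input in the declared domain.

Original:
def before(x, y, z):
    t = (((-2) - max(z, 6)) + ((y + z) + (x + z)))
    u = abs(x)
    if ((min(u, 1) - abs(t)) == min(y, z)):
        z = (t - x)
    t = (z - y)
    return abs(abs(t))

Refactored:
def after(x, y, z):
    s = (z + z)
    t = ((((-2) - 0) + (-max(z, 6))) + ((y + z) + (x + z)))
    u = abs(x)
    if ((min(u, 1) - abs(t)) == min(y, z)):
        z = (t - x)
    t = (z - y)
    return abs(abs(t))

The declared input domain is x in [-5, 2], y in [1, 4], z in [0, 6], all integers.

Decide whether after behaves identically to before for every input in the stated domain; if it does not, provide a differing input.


Behavior is preserved: although constant usage differs; and arithmetic usage differs; and statement counts differ; and local variable names differ, the outputs never diverge.
One worked example (x=2, y=2, z=2) — before: t=0, then u=2, then ((min(u, 1) - abs(t)) == min(y, z)) is false, then t=0, then returns 0; after: s=4, then t=0, then u=2, then ((min(u, 1) - abs(t)) == min(y, z)) is false, then t=0, then returns 0; agreement on 0.
Every one of the 224 inputs gives matching results.
verdict: equivalent


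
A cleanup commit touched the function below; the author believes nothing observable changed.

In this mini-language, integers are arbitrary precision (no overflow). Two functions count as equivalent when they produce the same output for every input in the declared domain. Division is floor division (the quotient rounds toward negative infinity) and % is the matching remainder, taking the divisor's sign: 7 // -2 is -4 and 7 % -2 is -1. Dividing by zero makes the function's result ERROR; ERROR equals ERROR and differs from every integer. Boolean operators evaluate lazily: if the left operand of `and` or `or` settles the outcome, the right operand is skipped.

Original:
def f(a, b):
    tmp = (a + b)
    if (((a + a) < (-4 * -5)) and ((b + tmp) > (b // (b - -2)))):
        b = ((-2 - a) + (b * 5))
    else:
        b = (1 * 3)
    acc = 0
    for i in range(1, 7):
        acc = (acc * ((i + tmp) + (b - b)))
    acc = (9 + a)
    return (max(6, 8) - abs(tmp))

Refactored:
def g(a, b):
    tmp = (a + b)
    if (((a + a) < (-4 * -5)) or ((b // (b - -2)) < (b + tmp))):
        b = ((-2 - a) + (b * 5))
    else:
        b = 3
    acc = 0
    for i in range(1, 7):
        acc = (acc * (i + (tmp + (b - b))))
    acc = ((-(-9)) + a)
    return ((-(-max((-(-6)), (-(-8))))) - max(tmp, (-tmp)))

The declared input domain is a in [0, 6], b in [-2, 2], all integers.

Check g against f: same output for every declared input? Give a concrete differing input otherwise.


The rewrite breaks on a=0, b=-2, where the results are ERROR and 6.
f: tmp=-2, then a zero divisor aborts: ERROR
g: tmp=-2, then (((a + a) < (-4 * -5)) or ((b // (b - -2)) < (b + tmp))) is true, then b=-12, then acc=0, then (i=1), then acc=0, then (i=2), then acc=0, then (i=3), then acc=0, then (i=4), then acc=0, then (i=5), then acc=0, then (i=6), then acc=0, then acc=9, then returns 6
verdict: not equivalent; witness: a=0, b=-2


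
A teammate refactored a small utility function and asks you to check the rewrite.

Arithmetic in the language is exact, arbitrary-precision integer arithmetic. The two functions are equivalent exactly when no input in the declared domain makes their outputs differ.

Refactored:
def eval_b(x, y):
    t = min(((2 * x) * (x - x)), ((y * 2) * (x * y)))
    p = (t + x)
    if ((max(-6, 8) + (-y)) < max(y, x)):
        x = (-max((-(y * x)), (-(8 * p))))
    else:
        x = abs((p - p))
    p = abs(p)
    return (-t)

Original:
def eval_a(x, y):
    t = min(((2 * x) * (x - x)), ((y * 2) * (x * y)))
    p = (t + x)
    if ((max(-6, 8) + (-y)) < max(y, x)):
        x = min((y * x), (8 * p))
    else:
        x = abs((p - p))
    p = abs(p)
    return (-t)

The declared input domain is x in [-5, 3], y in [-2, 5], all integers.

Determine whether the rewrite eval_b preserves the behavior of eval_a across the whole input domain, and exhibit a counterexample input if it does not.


Changes here: min/max/abs usage differs; the full 72-point sweep finds no disagreement.
verdict: equivalent


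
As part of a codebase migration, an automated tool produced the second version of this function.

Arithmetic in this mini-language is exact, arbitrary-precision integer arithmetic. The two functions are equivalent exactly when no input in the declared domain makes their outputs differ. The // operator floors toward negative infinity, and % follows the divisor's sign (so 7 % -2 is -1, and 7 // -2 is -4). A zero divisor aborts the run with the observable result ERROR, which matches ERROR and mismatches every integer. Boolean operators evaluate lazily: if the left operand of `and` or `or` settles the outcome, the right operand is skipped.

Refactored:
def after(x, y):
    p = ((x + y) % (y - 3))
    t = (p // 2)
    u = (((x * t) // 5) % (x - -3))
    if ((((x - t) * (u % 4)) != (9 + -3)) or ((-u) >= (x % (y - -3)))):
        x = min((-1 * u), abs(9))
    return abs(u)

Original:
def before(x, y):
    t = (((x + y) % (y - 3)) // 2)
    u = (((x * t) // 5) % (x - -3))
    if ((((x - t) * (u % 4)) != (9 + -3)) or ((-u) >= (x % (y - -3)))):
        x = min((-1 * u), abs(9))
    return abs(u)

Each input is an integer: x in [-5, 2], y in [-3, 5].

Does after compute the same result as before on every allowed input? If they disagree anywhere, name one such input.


Differences: local variable names differ, and statement counts differ — yet all 72 inputs agree.
verdict: equivalent


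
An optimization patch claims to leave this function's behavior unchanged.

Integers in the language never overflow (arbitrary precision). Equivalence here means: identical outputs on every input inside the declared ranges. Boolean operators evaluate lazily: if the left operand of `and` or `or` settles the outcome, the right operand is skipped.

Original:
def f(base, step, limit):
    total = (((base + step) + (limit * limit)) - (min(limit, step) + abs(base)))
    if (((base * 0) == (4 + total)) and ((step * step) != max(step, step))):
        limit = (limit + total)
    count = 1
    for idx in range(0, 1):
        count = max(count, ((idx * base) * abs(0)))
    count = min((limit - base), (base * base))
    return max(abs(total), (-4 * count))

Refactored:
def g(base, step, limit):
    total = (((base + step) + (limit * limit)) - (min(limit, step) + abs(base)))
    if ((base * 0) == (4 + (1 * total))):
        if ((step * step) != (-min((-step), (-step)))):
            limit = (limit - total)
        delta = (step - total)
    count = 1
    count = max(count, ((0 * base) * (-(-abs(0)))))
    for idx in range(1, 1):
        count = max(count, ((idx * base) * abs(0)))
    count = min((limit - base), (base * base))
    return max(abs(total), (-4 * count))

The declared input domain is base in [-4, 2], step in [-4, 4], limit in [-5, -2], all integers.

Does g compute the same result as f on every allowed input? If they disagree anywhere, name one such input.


Try base=-4, step=-4, limit=-2.
f: total=-4, then (((base * 0) == (4 + total)) and ((step * step) != max(step, step))) is true, then limit=-6, then count=1, then (idx=0), then count=1, then count=-2, then returns 8
g: total=-4, then ((base * 0) == (4 + (1 * total))) is true, then ((step * step) != (-min((-step), (-step)))) is true, then limit=2, then delta=0, then count=1, then count=1, then the loop over idx runs zero times, then count=6, then returns 4
8 and 4 differ, so these are not the same function on this domain.
verdict: not equivalent; witness: base=-4, step=-4, limit=-2


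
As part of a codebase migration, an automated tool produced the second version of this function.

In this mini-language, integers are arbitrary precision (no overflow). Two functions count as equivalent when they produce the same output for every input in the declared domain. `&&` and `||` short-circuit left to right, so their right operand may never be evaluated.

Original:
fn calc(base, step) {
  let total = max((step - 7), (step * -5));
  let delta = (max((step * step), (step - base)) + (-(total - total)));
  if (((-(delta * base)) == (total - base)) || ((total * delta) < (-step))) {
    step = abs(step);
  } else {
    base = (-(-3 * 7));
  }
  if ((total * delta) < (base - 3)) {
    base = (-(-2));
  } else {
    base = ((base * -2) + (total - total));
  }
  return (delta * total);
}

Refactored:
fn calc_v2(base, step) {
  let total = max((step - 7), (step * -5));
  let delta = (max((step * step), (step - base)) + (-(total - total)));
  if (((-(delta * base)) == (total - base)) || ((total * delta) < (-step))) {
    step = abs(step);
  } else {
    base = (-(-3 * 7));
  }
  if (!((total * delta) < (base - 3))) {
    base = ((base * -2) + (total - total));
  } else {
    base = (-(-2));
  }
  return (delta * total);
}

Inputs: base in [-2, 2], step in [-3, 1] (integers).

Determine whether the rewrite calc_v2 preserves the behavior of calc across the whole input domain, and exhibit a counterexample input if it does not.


Reading the diff, among the changes: boolean connective usage differs.
Tracing base=0, step=0: calc: total becomes 0; next delta becomes 0; next (((-(delta * base)) == (total - base)) || ((total * delta) < (-step))) evaluates to true; next step becomes 0; next ((total * delta) < (base - 3)) evaluates to false; next base becomes 0; next final value 0 | calc_v2: total becomes 0; next delta becomes 0; next (((-(delta * base)) == (total - base)) || ((total * delta) < (-step))) evaluates to true; next step becomes 0; next (!((total * delta) < (base - 3))) evaluates to true; next base becomes 0; next final value 0 — matching result 0.
Checked all 25 inputs in the declared domain: the outputs agree on every one.
verdict: equivalent


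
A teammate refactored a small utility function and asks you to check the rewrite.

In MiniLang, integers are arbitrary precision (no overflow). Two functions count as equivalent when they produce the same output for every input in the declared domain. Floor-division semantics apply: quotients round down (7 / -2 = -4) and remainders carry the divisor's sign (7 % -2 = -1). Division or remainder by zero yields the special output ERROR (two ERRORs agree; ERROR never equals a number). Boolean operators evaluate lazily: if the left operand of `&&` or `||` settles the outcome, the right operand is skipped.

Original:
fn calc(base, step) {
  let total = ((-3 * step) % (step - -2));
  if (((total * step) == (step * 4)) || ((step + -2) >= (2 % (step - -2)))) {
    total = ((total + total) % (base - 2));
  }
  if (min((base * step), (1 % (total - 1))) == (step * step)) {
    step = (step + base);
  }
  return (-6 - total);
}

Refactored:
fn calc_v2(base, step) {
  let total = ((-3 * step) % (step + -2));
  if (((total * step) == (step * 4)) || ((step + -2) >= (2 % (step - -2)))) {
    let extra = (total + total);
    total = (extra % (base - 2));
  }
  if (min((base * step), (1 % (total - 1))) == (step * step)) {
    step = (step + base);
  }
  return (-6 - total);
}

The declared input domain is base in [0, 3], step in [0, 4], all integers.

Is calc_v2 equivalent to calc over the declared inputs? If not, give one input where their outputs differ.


There is a counterexample at base=0, step=2: -8 on one side, ERROR on the other.
calc: total := 2 | (((total * step) == (step * 4)) || ((step + -2) >= (2 % (step - -2)))): false | (min((base * step), (1 % (total - 1))) == (step * step)): false | result -8
calc_v2: divide-by-zero, output ERROR
verdict: not equivalent; witness: base=0, step=2


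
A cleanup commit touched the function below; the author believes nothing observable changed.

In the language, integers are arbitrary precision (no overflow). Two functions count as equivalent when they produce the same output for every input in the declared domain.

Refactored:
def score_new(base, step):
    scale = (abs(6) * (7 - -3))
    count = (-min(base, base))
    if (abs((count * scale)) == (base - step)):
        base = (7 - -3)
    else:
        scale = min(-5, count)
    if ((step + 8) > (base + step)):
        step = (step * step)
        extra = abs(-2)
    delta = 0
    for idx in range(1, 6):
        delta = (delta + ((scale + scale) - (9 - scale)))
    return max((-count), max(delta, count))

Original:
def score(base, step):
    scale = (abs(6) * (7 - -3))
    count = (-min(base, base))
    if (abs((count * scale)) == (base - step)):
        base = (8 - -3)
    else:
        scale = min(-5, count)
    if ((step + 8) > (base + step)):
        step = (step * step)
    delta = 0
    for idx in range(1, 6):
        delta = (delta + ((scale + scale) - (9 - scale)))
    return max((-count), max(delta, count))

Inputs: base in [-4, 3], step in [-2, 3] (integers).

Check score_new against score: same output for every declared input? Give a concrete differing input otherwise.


Equivalent. The one real change (`8` became `7`) has no effect anywhere in the declared ranges.
Across all 48 domain points the two functions coincide.
Spot check at base=-1, step=-2 — score: scale=60, then count=1, then (abs((count * scale)) == (base - step)) is false, then scale=-5, then ((step + 8) > (base + step)) is true, then step=4, then delta=0, then (idx=1), then delta=-24, then (idx=2), then delta=-48, then (idx=3), then delta=-72, then (idx=4), then delta=-96, then (idx=5), then delta=-120, then returns 1. score_new: scale=60, then count=1, then (abs((count * scale)) == (base - step)) is false, then scale=-5, then ((step + 8) > (base + step)) is true, then step=4, then extra=2, then delta=0, then (idx=1), then delta=-24, then (idx=2), then delta=-48, then (idx=3), then delta=-72, then (idx=4), then delta=-96, then (idx=5), then delta=-120, then returns 1. Both give 1.
verdict: equivalent


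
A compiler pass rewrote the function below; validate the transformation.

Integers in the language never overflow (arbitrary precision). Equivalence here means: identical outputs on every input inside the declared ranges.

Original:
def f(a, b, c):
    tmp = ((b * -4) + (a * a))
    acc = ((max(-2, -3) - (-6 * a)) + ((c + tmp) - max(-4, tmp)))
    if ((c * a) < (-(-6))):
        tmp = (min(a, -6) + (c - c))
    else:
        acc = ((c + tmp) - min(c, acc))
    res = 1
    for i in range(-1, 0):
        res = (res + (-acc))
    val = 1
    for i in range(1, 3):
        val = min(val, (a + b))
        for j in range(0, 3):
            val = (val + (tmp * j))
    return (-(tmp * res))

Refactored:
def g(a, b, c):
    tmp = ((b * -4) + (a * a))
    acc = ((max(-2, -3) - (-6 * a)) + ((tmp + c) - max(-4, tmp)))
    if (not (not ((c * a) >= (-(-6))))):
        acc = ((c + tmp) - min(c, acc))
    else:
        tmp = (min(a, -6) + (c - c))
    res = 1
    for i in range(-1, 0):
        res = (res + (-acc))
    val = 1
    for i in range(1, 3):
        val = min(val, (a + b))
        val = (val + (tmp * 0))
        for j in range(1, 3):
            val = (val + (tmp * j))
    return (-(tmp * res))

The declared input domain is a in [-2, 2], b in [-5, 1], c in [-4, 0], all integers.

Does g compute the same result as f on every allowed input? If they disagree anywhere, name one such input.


The two are interchangeable: constant usage differs; and statement counts differ; and arithmetic usage differs; and loop structure differs; and boolean connective usage differs; and comparison usage differs, and every declared input agrees.
One worked example (a=-2, b=1, c=0) — f: tmp=0, then acc=-14, then ((c * a) < (-(-6))) is true, then tmp=-6, then res=1, then (i=-1), then res=15, then val=1, then (i=1), then val=-1, then (j=0), then val=-1, then (j=1), then val=-7, then (j=2), then val=-19, then (i=2), then val=-19, then (j=0), then val=-19, then (j=1), then val=-25, then (j=2), then val=-37, then returns 90; g: tmp=0, then acc=-14, then (not (not ((c * a) >= (-(-6))))) is false, then tmp=-6, then res=1, then (i=-1), then res=15, then val=1, then (i=1), then val=-1, then val=-1, then (j=1), then val=-7, then (j=2), then val=-19, then (i=2), then val=-19, then val=-19, then (j=1), then val=-25, then (j=2), then val=-37, then returns 90; agreement on 90.
Every one of the 175 inputs gives matching results.
verdict: equivalent


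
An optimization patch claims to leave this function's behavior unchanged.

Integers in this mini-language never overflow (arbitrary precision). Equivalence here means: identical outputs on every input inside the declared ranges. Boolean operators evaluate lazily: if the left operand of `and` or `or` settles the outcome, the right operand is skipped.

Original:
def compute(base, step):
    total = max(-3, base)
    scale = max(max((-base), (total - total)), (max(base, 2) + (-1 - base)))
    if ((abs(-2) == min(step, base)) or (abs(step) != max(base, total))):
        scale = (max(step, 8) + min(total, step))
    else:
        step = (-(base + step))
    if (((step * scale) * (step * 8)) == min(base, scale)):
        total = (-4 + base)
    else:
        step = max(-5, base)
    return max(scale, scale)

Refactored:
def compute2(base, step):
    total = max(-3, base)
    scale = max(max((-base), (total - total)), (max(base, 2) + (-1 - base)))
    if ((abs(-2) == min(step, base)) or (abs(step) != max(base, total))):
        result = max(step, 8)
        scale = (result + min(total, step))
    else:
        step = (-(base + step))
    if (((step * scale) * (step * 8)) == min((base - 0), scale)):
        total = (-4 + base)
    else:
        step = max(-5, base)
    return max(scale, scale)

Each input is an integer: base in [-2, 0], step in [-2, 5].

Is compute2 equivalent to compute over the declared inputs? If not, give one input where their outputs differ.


Reading the diff, among the changes: constant usage differs; also local variable names differ; also statement counts differ; also arithmetic usage differs.
Spot check at base=-1, step=1 — compute: total = -1; scale = 2; ((abs(-2) == min(step, base)) or (abs(step) != max(base, total))) -> true; scale = 7; (((step * scale) * (step * 8)) == min(base, scale)) -> false; step = -1; return 7. compute2: total = -1; scale = 2; ((abs(-2) == min(step, base)) or (abs(step) != max(base, total))) -> true; result = 8; scale = 7; (((step * scale) * (step * 8)) == min((base - 0), scale)) -> false; step = -1; return 7. Both give 7.
Across all 24 domain points the two functions coincide.
verdict: equivalent


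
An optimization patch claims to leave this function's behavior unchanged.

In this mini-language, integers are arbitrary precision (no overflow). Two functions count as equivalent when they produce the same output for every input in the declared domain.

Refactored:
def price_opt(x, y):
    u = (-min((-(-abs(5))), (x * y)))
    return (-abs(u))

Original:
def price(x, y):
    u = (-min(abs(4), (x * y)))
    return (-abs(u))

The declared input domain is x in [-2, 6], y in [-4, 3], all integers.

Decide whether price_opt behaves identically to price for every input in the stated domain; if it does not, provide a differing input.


These are not equivalent — on x=-2, y=-4 the outputs split (-4 vs -5).
price: u := -4 | result -4
price_opt: u := -5 | result -5
verdict: not equivalent; witness: x=-2, y=-4


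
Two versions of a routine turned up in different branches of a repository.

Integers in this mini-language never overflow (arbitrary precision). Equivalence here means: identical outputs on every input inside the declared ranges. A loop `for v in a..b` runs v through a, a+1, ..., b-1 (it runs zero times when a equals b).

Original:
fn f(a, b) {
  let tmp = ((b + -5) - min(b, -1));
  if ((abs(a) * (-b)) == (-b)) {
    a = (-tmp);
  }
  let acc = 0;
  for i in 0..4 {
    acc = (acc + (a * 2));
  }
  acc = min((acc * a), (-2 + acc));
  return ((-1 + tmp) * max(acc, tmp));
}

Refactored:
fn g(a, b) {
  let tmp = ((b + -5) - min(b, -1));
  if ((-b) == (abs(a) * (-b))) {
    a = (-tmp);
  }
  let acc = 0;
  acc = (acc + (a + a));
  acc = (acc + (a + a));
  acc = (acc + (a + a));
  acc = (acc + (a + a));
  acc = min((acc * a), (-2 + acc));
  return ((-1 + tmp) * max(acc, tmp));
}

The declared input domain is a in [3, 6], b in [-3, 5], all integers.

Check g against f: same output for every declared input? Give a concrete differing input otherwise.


Although arithmetic usage differs, loop structure differs, statement counts differ, local variable names differ, constant usage differs, 36/36 inputs agree.
verdict: equivalent


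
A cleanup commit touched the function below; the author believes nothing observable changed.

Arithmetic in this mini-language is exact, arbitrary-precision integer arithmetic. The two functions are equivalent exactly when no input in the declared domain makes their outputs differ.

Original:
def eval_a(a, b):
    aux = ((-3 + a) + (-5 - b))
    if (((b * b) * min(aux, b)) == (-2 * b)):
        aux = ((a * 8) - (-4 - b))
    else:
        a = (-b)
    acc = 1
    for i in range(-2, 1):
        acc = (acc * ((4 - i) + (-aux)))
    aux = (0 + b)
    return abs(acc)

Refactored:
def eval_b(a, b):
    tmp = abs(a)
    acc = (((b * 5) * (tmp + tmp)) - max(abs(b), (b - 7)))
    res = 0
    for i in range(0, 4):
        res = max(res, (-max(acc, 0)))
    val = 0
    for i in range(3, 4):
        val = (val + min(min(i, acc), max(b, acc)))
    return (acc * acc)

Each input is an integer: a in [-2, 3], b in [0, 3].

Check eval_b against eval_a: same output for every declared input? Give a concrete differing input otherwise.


Evaluate both at a=-2, b=0.
eval_a: aux := -10 | (((b * b) * min(aux, b)) == (-2 * b)): true | aux := -12 | acc := 1 | iter i=-2: | acc := 18 | iter i=-1: | acc := 306 | iter i=0: | acc := 4896 | aux := 0 | result 4896
eval_b: tmp := 2 | acc := 0 | res := 0 | iter i=0: | res := 0 | iter i=1: | res := 0 | iter i=2: | res := 0 | iter i=3: | res := 0 | val := 0 | iter i=3: | val := 0 | result 0
4896 vs 0 — the two versions disagree here.
verdict: not equivalent; witness: a=-2, b=0


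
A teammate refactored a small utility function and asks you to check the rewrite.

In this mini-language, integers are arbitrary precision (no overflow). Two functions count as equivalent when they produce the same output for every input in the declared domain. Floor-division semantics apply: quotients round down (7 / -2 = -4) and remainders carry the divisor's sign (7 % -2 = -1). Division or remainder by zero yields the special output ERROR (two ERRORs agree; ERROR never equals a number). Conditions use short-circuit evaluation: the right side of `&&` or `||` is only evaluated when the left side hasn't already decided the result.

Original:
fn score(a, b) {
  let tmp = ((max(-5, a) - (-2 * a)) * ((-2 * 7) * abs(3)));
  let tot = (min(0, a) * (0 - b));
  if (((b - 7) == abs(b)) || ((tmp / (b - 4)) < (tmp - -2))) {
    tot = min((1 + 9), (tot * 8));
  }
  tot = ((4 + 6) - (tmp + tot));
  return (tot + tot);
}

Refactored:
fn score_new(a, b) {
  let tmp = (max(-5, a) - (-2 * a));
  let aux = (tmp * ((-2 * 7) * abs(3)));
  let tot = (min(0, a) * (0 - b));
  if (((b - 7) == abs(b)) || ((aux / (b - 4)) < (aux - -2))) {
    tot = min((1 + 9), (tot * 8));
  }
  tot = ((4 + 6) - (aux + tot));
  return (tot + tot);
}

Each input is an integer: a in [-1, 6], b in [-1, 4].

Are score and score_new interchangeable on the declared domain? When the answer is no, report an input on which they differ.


This is a faithful refactor — statement counts differ, and local variable names differ, but the computed results match everywhere.
One worked example (a=6, b=-1) — score: tmp := -756 | tot := 0 | (((b - 7) == abs(b)) || ((tmp / (b - 4)) < (tmp - -2))): false | tot := 766 | result 1532; score_new: tmp := 18 | aux := -756 | tot := 0 | (((b - 7) == abs(b)) || ((aux / (b - 4)) < (aux - -2))): false | tot := 766 | result 1532; agreement on 1532.
An exhaustive pass over the 48 declared inputs shows identical outputs.
verdict: equivalent


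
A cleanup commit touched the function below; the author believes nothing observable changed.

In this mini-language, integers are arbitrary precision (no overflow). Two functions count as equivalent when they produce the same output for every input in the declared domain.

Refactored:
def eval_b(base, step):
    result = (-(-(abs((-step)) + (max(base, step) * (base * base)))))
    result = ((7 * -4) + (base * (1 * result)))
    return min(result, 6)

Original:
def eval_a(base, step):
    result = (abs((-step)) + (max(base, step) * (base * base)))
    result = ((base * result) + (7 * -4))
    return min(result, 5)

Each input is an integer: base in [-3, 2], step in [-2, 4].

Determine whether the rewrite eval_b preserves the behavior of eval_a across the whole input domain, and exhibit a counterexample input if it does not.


The rewrite breaks on base=-3, step=-2, where the results are 5 and 6.
eval_a: result = -16; result = 20; return 5
eval_b: result = -16; result = 20; return 6
verdict: not equivalent; witness: base=-3, step=-2


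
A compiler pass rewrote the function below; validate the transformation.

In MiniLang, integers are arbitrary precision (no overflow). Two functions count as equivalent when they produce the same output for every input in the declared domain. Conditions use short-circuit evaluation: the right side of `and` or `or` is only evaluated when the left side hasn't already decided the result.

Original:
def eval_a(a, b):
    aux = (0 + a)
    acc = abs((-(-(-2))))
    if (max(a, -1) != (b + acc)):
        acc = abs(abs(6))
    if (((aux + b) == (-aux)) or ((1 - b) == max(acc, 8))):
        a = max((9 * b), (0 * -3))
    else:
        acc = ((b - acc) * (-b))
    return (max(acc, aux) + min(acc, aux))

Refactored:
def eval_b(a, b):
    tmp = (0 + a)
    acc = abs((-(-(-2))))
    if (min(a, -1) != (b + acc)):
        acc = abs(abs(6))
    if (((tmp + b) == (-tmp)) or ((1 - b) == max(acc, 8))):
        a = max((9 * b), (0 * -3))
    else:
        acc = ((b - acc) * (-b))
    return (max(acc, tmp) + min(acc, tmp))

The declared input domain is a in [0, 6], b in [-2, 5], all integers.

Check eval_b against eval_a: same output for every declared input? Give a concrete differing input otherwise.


Take a=0, b=-2.
eval_a: aux becomes 0; next acc becomes 2; next (max(a, -1) != (b + acc)) evaluates to false; next (((aux + b) == (-aux)) or ((1 - b) == max(acc, 8))) evaluates to false; next acc becomes -8; next final value -8
eval_b: tmp becomes 0; next acc becomes 2; next (min(a, -1) != (b + acc)) evaluates to true; next acc becomes 6; next (((tmp + b) == (-tmp)) or ((1 - b) == max(acc, 8))) evaluates to false; next acc becomes -16; next final value -16
-8 vs -16 — the two versions disagree here.
verdict: not equivalent; witness: a=0, b=-2


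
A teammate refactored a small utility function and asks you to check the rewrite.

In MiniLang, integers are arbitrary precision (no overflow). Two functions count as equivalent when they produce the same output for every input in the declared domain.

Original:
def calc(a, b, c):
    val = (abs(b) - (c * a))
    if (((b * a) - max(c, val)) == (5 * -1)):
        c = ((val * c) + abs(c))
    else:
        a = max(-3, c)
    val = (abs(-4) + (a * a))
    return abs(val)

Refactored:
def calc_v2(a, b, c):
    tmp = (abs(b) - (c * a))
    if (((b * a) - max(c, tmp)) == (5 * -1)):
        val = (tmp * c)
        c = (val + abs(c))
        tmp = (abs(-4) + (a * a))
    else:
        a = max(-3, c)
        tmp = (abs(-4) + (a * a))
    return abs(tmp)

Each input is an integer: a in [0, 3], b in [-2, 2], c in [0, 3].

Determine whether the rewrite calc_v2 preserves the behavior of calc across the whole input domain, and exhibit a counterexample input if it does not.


Comparing the listings, the differences include: min/max/abs usage differs; and arithmetic usage differs; and constant usage differs; and statement counts differ; and local variable names differ.
As a probe, take a=1, b=0, c=0: calc runs val becomes 0; next (((b * a) - max(c, val)) == (5 * -1)) evaluates to false; next a becomes 0; next val becomes 4; next final value 4; calc_v2 runs tmp becomes 0; next (((b * a) - max(c, tmp)) == (5 * -1)) evaluates to false; next a becomes 0; next tmp becomes 4; next final value 4; both end at 4.
Sweeping the whole domain (80 inputs) finds no disagreement.
verdict: equivalent


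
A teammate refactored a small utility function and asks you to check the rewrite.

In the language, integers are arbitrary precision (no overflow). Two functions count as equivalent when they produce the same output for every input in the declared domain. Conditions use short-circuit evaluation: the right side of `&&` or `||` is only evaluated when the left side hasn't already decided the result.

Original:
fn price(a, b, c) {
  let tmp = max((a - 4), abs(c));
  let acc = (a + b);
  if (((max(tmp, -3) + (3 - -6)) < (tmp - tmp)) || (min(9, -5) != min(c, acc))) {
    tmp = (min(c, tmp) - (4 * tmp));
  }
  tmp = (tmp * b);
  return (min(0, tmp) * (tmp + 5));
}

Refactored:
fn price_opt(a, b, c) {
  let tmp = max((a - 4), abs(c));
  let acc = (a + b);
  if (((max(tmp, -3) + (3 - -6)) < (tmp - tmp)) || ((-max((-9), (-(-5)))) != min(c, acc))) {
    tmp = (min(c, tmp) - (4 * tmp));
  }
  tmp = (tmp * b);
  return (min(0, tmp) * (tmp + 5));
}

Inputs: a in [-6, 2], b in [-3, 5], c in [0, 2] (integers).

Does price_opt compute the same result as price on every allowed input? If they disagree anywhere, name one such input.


Equivalent — the differences include min/max/abs usage differs, yet no declared input distinguishes the two.
Spot check at a=-6, b=1, c=2 — price: tmp becomes 2; next acc becomes -5; next (((max(tmp, -3) + (3 - -6)) < (tmp - tmp)) || (min(9, -5) != min(c, acc))) evaluates to false; next tmp becomes 2; next final value 0. price_opt: tmp becomes 2; next acc becomes -5; next (((max(tmp, -3) + (3 - -6)) < (tmp - tmp)) || ((-max((-9), (-(-5)))) != min(c, acc))) evaluates to false; next tmp becomes 2; next final value 0. Both give 0.
Checked all 243 inputs in the declared domain: the outputs agree on every one.
verdict: equivalent


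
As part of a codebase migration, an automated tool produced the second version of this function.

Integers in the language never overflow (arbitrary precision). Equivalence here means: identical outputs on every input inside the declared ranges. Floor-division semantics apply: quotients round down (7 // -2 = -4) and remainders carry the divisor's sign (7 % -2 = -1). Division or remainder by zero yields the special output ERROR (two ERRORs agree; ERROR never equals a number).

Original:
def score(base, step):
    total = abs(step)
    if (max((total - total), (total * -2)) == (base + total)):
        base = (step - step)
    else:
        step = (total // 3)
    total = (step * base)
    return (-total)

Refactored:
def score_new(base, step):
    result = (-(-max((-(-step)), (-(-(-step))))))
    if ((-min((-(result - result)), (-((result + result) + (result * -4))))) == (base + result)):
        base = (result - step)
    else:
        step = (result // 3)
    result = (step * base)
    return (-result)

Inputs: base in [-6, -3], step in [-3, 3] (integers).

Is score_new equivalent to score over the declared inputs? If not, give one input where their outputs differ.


On input base=-3, step=-3, score returns 0 while score_new returns 18.
verdict: not equivalent; witness: base=-3, step=-3
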